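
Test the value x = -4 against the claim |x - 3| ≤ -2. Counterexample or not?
Substitute x = -4 into the relation:
x = -4: LHS = |(-4) - 3| = |-7| = 7; 7 ≤ -2 — FAILS

Since the claim fails at x = -4, this value is a counterexample.

Answer: Yes, x = -4 is a counterexample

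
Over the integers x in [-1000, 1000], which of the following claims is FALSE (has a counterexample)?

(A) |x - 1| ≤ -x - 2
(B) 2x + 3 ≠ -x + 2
(A) x = 0: LHS = |0 - 1| = |-1| = 1, RHS = -0 - 2 = -2; 1 ≤ -2 — FAILS

(B) Track d = LHS − RHS over the integers in [-1000, 1000]. Equality would need d = 0, but d changes sign only between consecutive integers, jumping over 0:
x = -1: LHS = 2·(-1) + 3 = 1, RHS = -(-1) + 2 = 3; 1 ≠ 3 — holds  (d = -2)
x = 0: LHS = 2·0 + 3 = 3, RHS = -0 + 2 = 2; 3 ≠ 2 — holds  (d = 1)
Away from these crossings d keeps a constant sign, and checking every integer in [-1000, 1000] confirms d ≠ 0 throughout. Hence the two sides are never equal, so the relation holds for every integer in [-1000, 1000].

Only (A) has a counterexample.

Answer: A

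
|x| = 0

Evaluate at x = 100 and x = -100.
x = 100: LHS = |100| = 100; 100 = 0 — FAILS
x = -100: LHS = |-100| = 100; 100 = 0 — FAILS

Answer: No, fails for both x = 100 and x = -100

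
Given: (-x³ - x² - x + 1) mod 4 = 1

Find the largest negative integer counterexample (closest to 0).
Testing negative integers from -1 downward:
x = -1: LHS = (-(-1)³ - (-1)² - (-1) + 1) mod 4 = 2 mod 4 = 2; 2 = 1 — FAILS  ← closest negative counterexample to 0

Answer: x = -1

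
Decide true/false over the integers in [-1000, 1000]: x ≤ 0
The claim fails at x = 1:
x = 1: 1 ≤ 0 — FAILS

Because a single integer refutes it, the statement is false.

Answer: False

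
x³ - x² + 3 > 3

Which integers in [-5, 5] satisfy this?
Holds for: {2, 3, 4, 5}
Fails for: {-5, -4, -3, -2, -1, 0, 1}

Answer: {2, 3, 4, 5}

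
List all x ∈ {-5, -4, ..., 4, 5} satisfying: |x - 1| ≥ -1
An absolute value is never negative, so the left side is ≥ 0 for every x, while the right side is -1. Tightest case in [-5, 5] is x = 1:
x = 1: LHS = |1 - 1| = |0| = 0; 0 ≥ -1 — holds
Hence LHS − RHS is never negative, i.e. LHS ≥ RHS throughout, so the relation holds for every integer in [-5, 5].

Answer: All integers in [-5, 5]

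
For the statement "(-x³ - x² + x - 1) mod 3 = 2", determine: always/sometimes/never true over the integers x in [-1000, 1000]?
Holds at x = 0: LHS = (-0³ - 0² + 0 - 1) mod 3 = (-1) mod 3 = 2; 2 = 2 — holds
Fails at x = 1: LHS = (-1³ - 1² + 1 - 1) mod 3 = (-2) mod 3 = 1; 1 = 2 — FAILS
It is satisfied by some integers in the range but not all.

Answer: Sometimes true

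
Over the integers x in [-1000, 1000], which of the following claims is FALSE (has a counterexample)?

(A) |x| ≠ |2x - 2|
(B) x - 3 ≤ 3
(A) x = 2: LHS = |2| = 2, RHS = |2·2 - 2| = |2| = 2; 2 ≠ 2 — FAILS
(B) x = 7: LHS = 7 - 3 = 4; 4 ≤ 3 — FAILS

Answer: Both A and B are false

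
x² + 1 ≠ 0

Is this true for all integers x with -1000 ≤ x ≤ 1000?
Over all integers in [-1000, 1000], LHS − RHS is always positive; it is smallest at x = 0, where it equals 1:
x = 0: LHS = 0² + 1 = 1; 1 ≠ 0 — holds
At the ends of the range:
x = -1000: LHS = (-1000)² + 1 = 1000001; 1000001 ≠ 0 — holds
x = 1000: LHS = 1000² + 1 = 1000001; 1000001 ≠ 0 — holds
Hence LHS − RHS is never 0, i.e. the two sides are never equal, so the relation holds for every integer in [-1000, 1000].

No counterexample exists.

Answer: True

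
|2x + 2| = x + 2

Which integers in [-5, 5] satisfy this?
Holds for: {0}
Fails for: {-5, -4, -3, -2, -1, 1, 2, 3, 4, 5}

Answer: {0}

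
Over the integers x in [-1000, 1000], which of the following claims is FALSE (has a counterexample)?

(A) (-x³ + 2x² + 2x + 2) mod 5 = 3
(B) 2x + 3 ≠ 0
(A) x = 0: LHS = (-0³ + 2·0² + 2·0 + 2) mod 5 = 2 mod 5 = 2; 2 = 3 — FAILS

(B) Track d = LHS − RHS over the integers in [-1000, 1000]. Equality would need d = 0, but d changes sign only between consecutive integers, jumping over 0:
x = -2: LHS = 2·(-2) + 3 = -1; -1 ≠ 0 — holds  (d = -1)
x = -1: LHS = 2·(-1) + 3 = 1; 1 ≠ 0 — holds  (d = 1)
Away from these crossings d keeps a constant sign, and checking every integer in [-1000, 1000] confirms d ≠ 0 throughout. Hence the two sides are never equal, so the relation holds for every integer in [-1000, 1000].

Only (A) has a counterexample.

Answer: A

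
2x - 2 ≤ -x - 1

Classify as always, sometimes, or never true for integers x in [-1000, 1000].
Holds at x = 0: LHS = 2·0 - 2 = -2, RHS = -0 - 1 = -1; -2 ≤ -1 — holds
Fails at x = 1: LHS = 2·1 - 2 = 0, RHS = -1 - 1 = -2; 0 ≤ -2 — FAILS
It is satisfied by some integers in the range but not all.

Answer: Sometimes true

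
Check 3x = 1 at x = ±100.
x = 100: LHS = 3·100 = 300; 300 = 1 — FAILS
x = -100: LHS = 3·(-100) = -300; -300 = 1 — FAILS

Answer: No, fails for both x = 100 and x = -100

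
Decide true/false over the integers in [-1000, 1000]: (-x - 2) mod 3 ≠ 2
The claim fails at x = -1:
x = -1: LHS = (-(-1) - 2) mod 3 = (-1) mod 3 = 2; 2 ≠ 2 — FAILS

Because a single integer refutes it, the statement is false.

Answer: False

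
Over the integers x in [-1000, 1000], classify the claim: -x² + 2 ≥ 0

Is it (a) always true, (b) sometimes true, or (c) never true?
Holds at x = 0: LHS = -0² + 2 = 2; 2 ≥ 0 — holds
Fails at x = 2: LHS = -2² + 2 = -2; -2 ≥ 0 — FAILS
It is satisfied by some integers in the range but not all.

Answer: Sometimes true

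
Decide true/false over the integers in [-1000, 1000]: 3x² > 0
The claim fails at x = 0:
x = 0: LHS = 3·0² = 0; 0 > 0 — FAILS

Because a single integer refutes it, the statement is false.

Answer: False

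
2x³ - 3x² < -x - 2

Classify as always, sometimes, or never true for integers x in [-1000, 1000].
Holds at x = -1: LHS = 2·(-1)³ - 3·(-1)² = -5, RHS = -(-1) - 2 = -1; -5 < -1 — holds
Fails at x = 0: LHS = 2·0³ - 3·0² = 0, RHS = -0 - 2 = -2; 0 < -2 — FAILS
It is satisfied by some integers in the range but not all.

Answer: Sometimes true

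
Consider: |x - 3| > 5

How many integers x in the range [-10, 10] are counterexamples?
Counterexamples in [-10, 10]: {-2, -1, 0, 1, 2, 3, 4, 5, 6, 7, 8}.

Counting them gives 11 values.

Answer: 11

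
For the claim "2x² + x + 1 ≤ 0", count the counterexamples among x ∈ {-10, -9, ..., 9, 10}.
Counterexamples in [-10, 10]: {-10, -9, -8, -7, -6, -5, -4, -3, -2, -1, 0, 1, 2, 3, 4, 5, 6, 7, 8, 9, 10}.

Counting them gives 21 values.

Answer: 21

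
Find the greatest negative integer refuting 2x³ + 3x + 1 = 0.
Testing negative integers from -1 downward:
x = -1: LHS = 2·(-1)³ + 3·(-1) + 1 = -4; -4 = 0 — FAILS  ← closest negative counterexample to 0

Answer: x = -1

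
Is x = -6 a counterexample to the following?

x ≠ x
Substitute x = -6 into the relation:
x = -6: -6 ≠ -6 — FAILS

Since the claim fails at x = -6, this value is a counterexample.

Answer: Yes, x = -6 is a counterexample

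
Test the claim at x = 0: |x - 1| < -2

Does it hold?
x = 0: LHS = |0 - 1| = |-1| = 1; 1 < -2 — FAILS

The relation fails at x = 0, so x = 0 is a counterexample.

Answer: No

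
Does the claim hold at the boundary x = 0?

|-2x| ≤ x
x = 0: LHS = |-2·0| = |0| = 0; 0 ≤ 0 — holds

The relation is satisfied at x = 0.

Answer: Yes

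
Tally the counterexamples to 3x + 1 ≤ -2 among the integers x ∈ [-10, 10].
Counterexamples in [-10, 10]: {0, 1, 2, 3, 4, 5, 6, 7, 8, 9, 10}.

Counting them gives 11 values.

Answer: 11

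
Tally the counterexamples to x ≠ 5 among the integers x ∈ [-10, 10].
Counterexamples in [-10, 10]: {5}.

Counting them gives 1 values.

Answer: 1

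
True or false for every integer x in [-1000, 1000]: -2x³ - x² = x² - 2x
The claim fails at x = 1:
x = 1: LHS = -2·1³ - 1² = -3, RHS = 1² - 2·1 = -1; -3 = -1 — FAILS

Because a single integer refutes it, the statement is false.

Answer: False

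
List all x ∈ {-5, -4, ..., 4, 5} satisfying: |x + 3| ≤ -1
An absolute value is never negative, so the left side is ≥ 0 for every x, while the right side is -1. Tightest case in [-5, 5] is x = -3:
x = -3: LHS = |(-3) + 3| = |0| = 0; 0 ≤ -1 — FAILS
Hence LHS − RHS is never zero or negative, i.e. LHS > RHS throughout, so the claimed relation (≤) fails for every integer in [-5, 5].

Answer: None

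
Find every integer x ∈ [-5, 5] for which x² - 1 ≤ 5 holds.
Holds for: {-2, -1, 0, 1, 2}
Fails for: {-5, -4, -3, 3, 4, 5}

Answer: {-2, -1, 0, 1, 2}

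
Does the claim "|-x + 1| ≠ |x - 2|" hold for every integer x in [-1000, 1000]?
Track d = LHS − RHS over the integers in [-1000, 1000]. Equality would need d = 0, but d changes sign only between consecutive integers, jumping over 0:
x = 1: LHS = |-1 + 1| = |0| = 0, RHS = |1 - 2| = |-1| = 1; 0 ≠ 1 — holds  (d = -1)
x = 2: LHS = |-2 + 1| = |-1| = 1, RHS = |2 - 2| = |0| = 0; 1 ≠ 0 — holds  (d = 1)
Away from these crossings d keeps a constant sign, and checking every integer in [-1000, 1000] confirms d ≠ 0 throughout. Hence the two sides are never equal, so the relation holds for every integer in [-1000, 1000].

No counterexample exists.

Answer: True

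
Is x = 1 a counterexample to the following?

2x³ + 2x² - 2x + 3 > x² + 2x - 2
Substitute x = 1 into the relation:
x = 1: LHS = 2·1³ + 2·1² - 2·1 + 3 = 5, RHS = 1² + 2·1 - 2 = 1; 5 > 1 — holds

The claim holds here, so x = 1 is not a counterexample. (A counterexample exists elsewhere, e.g. x = -3.)

Answer: No, x = 1 is not a counterexample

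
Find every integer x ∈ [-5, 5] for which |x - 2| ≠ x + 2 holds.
Holds for: {-5, -4, -3, -2, -1, 1, 2, 3, 4, 5}
Fails for: {0}

Answer: {-5, -4, -3, -2, -1, 1, 2, 3, 4, 5}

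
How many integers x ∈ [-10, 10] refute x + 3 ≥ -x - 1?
Counterexamples in [-10, 10]: {-10, -9, -8, -7, -6, -5, -4, -3}.

Counting them gives 8 values.

Answer: 8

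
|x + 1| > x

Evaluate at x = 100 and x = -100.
x = 100: LHS = |100 + 1| = |101| = 101; 101 > 100 — holds
x = -100: LHS = |(-100) + 1| = |-99| = 99; 99 > -100 — holds

Answer: Yes, holds for both x = 100 and x = -100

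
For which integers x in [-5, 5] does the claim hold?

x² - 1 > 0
Holds for: {-5, -4, -3, -2, 2, 3, 4, 5}
Fails for: {-1, 0, 1}

Answer: {-5, -4, -3, -2, 2, 3, 4, 5}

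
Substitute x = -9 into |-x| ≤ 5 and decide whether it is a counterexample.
Substitute x = -9 into the relation:
x = -9: LHS = |-(-9)| = |9| = 9; 9 ≤ 5 — FAILS

Since the claim fails at x = -9, this value is a counterexample.

Answer: Yes, x = -9 is a counterexample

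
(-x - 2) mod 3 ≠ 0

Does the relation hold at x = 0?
x = 0: LHS = (-0 - 2) mod 3 = (-2) mod 3 = 1; 1 ≠ 0 — holds

The relation is satisfied at x = 0.

Answer: Yes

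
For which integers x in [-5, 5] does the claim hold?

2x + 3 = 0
Track d = LHS − RHS over the integers in [-5, 5]. Equality would need d = 0, but d changes sign only between consecutive integers, jumping over 0:
x = -2: LHS = 2·(-2) + 3 = -1; -1 = 0 — FAILS  (d = -1)
x = -1: LHS = 2·(-1) + 3 = 1; 1 = 0 — FAILS  (d = 1)
Away from these crossings d keeps a constant sign, and checking every integer in [-5, 5] confirms d ≠ 0 throughout. Hence the two sides are never equal, so the claimed relation (=) fails for every integer in [-5, 5].

Answer: None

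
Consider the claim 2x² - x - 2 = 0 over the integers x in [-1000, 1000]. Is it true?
The claim fails at x = 0:
x = 0: LHS = 2·0² - 0 - 2 = -2; -2 = 0 — FAILS

Because a single integer refutes it, the statement is false.

Answer: False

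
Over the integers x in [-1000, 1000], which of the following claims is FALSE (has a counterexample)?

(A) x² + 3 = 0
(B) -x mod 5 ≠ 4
(A) x = 0: LHS = 0² + 3 = 3; 3 = 0 — FAILS
(B) x = 1: LHS = (-1) mod 5 = 4; 4 ≠ 4 — FAILS

Answer: Both A and B are false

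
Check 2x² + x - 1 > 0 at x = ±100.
x = 100: LHS = 2·100² + 100 - 1 = 20099; 20099 > 0 — holds
x = -100: LHS = 2·(-100)² + (-100) - 1 = 19899; 19899 > 0 — holds

Answer: Yes, holds for both x = 100 and x = -100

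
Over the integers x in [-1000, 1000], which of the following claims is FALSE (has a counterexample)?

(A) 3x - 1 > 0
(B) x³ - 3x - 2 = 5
(A) x = 0: LHS = 3·0 - 1 = -1; -1 > 0 — FAILS
(B) x = 0: LHS = 0³ - 3·0 - 2 = -2; -2 = 5 — FAILS

Answer: Both A and B are false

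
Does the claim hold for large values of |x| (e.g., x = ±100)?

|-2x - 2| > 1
x = 100: LHS = |-2·100 - 2| = |-202| = 202; 202 > 1 — holds
x = -100: LHS = |-2·(-100) - 2| = |198| = 198; 198 > 1 — holds

Answer: Yes, holds for both x = 100 and x = -100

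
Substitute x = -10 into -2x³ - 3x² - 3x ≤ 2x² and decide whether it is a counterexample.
Substitute x = -10 into the relation:
x = -10: LHS = -2·(-10)³ - 3·(-10)² - 3·(-10) = 1730, RHS = 2·(-10)² = 200; 1730 ≤ 200 — FAILS

Since the claim fails at x = -10, this value is a counterexample.

Answer: Yes, x = -10 is a counterexample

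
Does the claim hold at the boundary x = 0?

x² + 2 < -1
x = 0: LHS = 0² + 2 = 2; 2 < -1 — FAILS

The relation fails at x = 0, so x = 0 is a counterexample.

Answer: No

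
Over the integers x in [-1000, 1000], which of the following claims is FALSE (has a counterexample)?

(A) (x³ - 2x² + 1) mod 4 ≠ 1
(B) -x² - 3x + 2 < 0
(A) x = 0: LHS = (0³ - 2·0² + 1) mod 4 = 1 mod 4 = 1; 1 ≠ 1 — FAILS
(B) x = 0: LHS = -0² - 3·0 + 2 = 2; 2 < 0 — FAILS

Answer: Both A and B are false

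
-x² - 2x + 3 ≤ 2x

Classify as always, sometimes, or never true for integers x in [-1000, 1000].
Holds at x = 1: LHS = -1² - 2·1 + 3 = 0, RHS = 2·1 = 2; 0 ≤ 2 — holds
Fails at x = 0: LHS = -0² - 2·0 + 3 = 3, RHS = 2·0 = 0; 3 ≤ 0 — FAILS
It is satisfied by some integers in the range but not all.

Answer: Sometimes true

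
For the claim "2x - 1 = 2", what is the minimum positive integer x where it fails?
Testing positive integers:
x = 1: LHS = 2·1 - 1 = 1; 1 = 2 — FAILS  ← smallest positive counterexample

Answer: x = 1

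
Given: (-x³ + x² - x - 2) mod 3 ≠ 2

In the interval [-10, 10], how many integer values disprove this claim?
For a polynomial with integer coefficients, its value mod 3 depends only on x mod 3, so it suffices to check one representative of each residue class, x = 0, 1, 2:
x = 0: LHS = (-0³ + 0² - 0 - 2) mod 3 = (-2) mod 3 = 1; 1 ≠ 2 — holds
x = 1: LHS = (-1³ + 1² - 1 - 2) mod 3 = (-3) mod 3 = 0; 0 ≠ 2 — holds
x = 2: LHS = (-2³ + 2² - 2 - 2) mod 3 = (-8) mod 3 = 1; 1 ≠ 2 — holds
The relation holds in every residue class, so the relation holds for every integer in [-10, 10].

No counterexample appears in that range.

Answer: 0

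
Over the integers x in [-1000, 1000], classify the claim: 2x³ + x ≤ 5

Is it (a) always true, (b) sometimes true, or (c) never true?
Holds at x = 0: LHS = 2·0³ + 0 = 0; 0 ≤ 5 — holds
Fails at x = 2: LHS = 2·2³ + 2 = 18; 18 ≤ 5 — FAILS
It is satisfied by some integers in the range but not all.

Answer: Sometimes true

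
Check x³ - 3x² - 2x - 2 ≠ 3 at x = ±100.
x = 100: LHS = 100³ - 3·100² - 2·100 - 2 = 969798; 969798 ≠ 3 — holds
x = -100: LHS = (-100)³ - 3·(-100)² - 2·(-100) - 2 = -1029802; -1029802 ≠ 3 — holds

Answer: Yes, holds for both x = 100 and x = -100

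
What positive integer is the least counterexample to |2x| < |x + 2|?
Testing positive integers:
x = 1: LHS = |2·1| = |2| = 2, RHS = |1 + 2| = |3| = 3; 2 < 3 — holds
x = 2: LHS = |2·2| = |4| = 4, RHS = |2 + 2| = |4| = 4; 4 < 4 — FAILS  ← smallest positive counterexample

Answer: x = 2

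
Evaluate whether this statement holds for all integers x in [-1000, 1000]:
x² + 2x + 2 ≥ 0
Over all integers in [-1000, 1000], LHS − RHS is smallest at x = -1, where it equals 1:
x = -1: LHS = (-1)² + 2·(-1) + 2 = 1; 1 ≥ 0 — holds
At the ends of the range:
x = -1000: LHS = (-1000)² + 2·(-1000) + 2 = 998002; 998002 ≥ 0 — holds
x = 1000: LHS = 1000² + 2·1000 + 2 = 1002002; 1002002 ≥ 0 — holds
Hence LHS − RHS is never negative, i.e. LHS ≥ RHS throughout, so the relation holds for every integer in [-1000, 1000].

No counterexample exists.

Answer: True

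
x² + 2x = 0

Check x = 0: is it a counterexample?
Substitute x = 0 into the relation:
x = 0: LHS = 0² + 2·0 = 0; 0 = 0 — holds

The claim holds here, so x = 0 is not a counterexample. (A counterexample exists elsewhere, e.g. x = 1.)

Answer: No, x = 0 is not a counterexample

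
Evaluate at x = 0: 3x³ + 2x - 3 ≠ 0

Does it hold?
x = 0: LHS = 3·0³ + 2·0 - 3 = -3; -3 ≠ 0 — holds

The relation is satisfied at x = 0.

Answer: Yes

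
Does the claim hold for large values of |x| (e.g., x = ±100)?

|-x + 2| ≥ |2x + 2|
x = 100: LHS = |-100 + 2| = |-98| = 98, RHS = |2·100 + 2| = |202| = 202; 98 ≥ 202 — FAILS
x = -100: LHS = |-(-100) + 2| = |102| = 102, RHS = |2·(-100) + 2| = |-198| = 198; 102 ≥ 198 — FAILS

Answer: No, fails for both x = 100 and x = -100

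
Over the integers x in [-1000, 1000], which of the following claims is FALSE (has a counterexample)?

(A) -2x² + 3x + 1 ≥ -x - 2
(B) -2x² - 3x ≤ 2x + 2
(A) x = -1: LHS = -2·(-1)² + 3·(-1) + 1 = -4, RHS = -(-1) - 2 = -1; -4 ≥ -1 — FAILS
(B) x = -1: LHS = -2·(-1)² - 3·(-1) = 1, RHS = 2·(-1) + 2 = 0; 1 ≤ 0 — FAILS

Answer: Both A and B are false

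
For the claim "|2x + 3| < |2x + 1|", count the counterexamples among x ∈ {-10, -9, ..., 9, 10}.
Counterexamples in [-10, 10]: {-1, 0, 1, 2, 3, 4, 5, 6, 7, 8, 9, 10}.

Counting them gives 12 values.

Answer: 12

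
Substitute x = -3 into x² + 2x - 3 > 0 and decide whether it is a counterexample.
Substitute x = -3 into the relation:
x = -3: LHS = (-3)² + 2·(-3) - 3 = 0; 0 > 0 — FAILS

Since the claim fails at x = -3, this value is a counterexample.

Answer: Yes, x = -3 is a counterexample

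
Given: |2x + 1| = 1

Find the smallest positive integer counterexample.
Testing positive integers:
x = 1: LHS = |2·1 + 1| = |3| = 3; 3 = 1 — FAILS  ← smallest positive counterexample

Answer: x = 1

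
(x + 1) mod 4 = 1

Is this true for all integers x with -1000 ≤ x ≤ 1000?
The claim fails at x = 1:
x = 1: LHS = (1 + 1) mod 4 = 2 mod 4 = 2; 2 = 1 — FAILS

Because a single integer refutes it, the statement is false.

Answer: False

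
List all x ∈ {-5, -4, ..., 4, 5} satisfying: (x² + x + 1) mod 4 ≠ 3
Holds for: {-5, -4, -1, 0, 3, 4}
Fails for: {-3, -2, 1, 2, 5}

Answer: {-5, -4, -1, 0, 3, 4}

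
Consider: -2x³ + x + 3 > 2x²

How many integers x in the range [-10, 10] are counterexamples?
Counterexamples in [-10, 10]: {1, 2, 3, 4, 5, 6, 7, 8, 9, 10}.

Counting them gives 10 values.

Answer: 10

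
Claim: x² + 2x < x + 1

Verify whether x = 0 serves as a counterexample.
Substitute x = 0 into the relation:
x = 0: LHS = 0² + 2·0 = 0, RHS = 0 + 1 = 1; 0 < 1 — holds

The claim holds here, so x = 0 is not a counterexample. (A counterexample exists elsewhere, e.g. x = 1.)

Answer: No, x = 0 is not a counterexample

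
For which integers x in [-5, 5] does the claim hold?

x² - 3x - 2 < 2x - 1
Holds for: {0, 1, 2, 3, 4, 5}
Fails for: {-5, -4, -3, -2, -1}

Answer: {0, 1, 2, 3, 4, 5}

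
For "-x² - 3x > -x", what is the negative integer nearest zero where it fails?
Testing negative integers from -1 downward:
x = -1: LHS = -(-1)² - 3·(-1) = 2, RHS = -(-1) = 1; 2 > 1 — holds
x = -2: LHS = -(-2)² - 3·(-2) = 2, RHS = -(-2) = 2; 2 > 2 — FAILS  ← closest negative counterexample to 0

Answer: x = -2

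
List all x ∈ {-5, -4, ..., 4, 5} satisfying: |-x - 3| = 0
Holds for: {-3}
Fails for: {-5, -4, -2, -1, 0, 1, 2, 3, 4, 5}

Answer: {-3}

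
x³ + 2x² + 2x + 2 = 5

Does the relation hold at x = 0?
x = 0: LHS = 0³ + 2·0² + 2·0 + 2 = 2; 2 = 5 — FAILS

The relation fails at x = 0, so x = 0 is a counterexample.

Answer: No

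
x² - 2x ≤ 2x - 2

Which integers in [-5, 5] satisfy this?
Holds for: {1, 2, 3}
Fails for: {-5, -4, -3, -2, -1, 0, 4, 5}

Answer: {1, 2, 3}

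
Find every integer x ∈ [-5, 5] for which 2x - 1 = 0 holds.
Track d = LHS − RHS over the integers in [-5, 5]. Equality would need d = 0, but d changes sign only between consecutive integers, jumping over 0:
x = 0: LHS = 2·0 - 1 = -1; -1 = 0 — FAILS  (d = -1)
x = 1: LHS = 2·1 - 1 = 1; 1 = 0 — FAILS  (d = 1)
Away from these crossings d keeps a constant sign, and checking every integer in [-5, 5] confirms d ≠ 0 throughout. Hence the two sides are never equal, so the claimed relation (=) fails for every integer in [-5, 5].

Answer: None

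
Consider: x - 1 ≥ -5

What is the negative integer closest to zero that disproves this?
Testing negative integers from -1 downward:
x = -1: LHS = (-1) - 1 = -2; -2 ≥ -5 — holds
x = -2: LHS = (-2) - 1 = -3; -3 ≥ -5 — holds
x = -3: LHS = (-3) - 1 = -4; -4 ≥ -5 — holds
x = -4: LHS = (-4) - 1 = -5; -5 ≥ -5 — holds
x = -5: LHS = (-5) - 1 = -6; -6 ≥ -5 — FAILS  ← closest negative counterexample to 0

Answer: x = -5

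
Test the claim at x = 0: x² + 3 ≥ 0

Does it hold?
x = 0: LHS = 0² + 3 = 3; 3 ≥ 0 — holds

The relation is satisfied at x = 0.

Answer: Yes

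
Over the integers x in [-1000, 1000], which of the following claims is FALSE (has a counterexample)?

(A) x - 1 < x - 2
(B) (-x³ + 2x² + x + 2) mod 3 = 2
(A) x = 0: LHS = 0 - 1 = -1, RHS = 0 - 2 = -2; -1 < -2 — FAILS
(B) x = 1: LHS = (-1³ + 2·1² + 1 + 2) mod 3 = 4 mod 3 = 1; 1 = 2 — FAILS

Answer: Both A and B are false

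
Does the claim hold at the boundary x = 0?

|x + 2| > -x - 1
x = 0: LHS = |0 + 2| = |2| = 2, RHS = -0 - 1 = -1; 2 > -1 — holds

The relation is satisfied at x = 0.

Answer: Yes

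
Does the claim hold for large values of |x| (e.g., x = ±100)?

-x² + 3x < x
x = 100: LHS = -100² + 3·100 = -9700; -9700 < 100 — holds
x = -100: LHS = -(-100)² + 3·(-100) = -10300; -10300 < -100 — holds

Answer: Yes, holds for both x = 100 and x = -100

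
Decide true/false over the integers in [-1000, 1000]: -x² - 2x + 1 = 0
The claim fails at x = 0:
x = 0: LHS = -0² - 2·0 + 1 = 1; 1 = 0 — FAILS

Because a single integer refutes it, the statement is false.

Answer: False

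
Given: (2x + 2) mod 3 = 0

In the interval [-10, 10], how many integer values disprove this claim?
Counterexamples in [-10, 10]: {-9, -8, -6, -5, -3, -2, 0, 1, 3, 4, 6, 7, 9, 10}.

Counting them gives 14 values.

Answer: 14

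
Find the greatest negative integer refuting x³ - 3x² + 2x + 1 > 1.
Testing negative integers from -1 downward:
x = -1: LHS = (-1)³ - 3·(-1)² + 2·(-1) + 1 = -5; -5 > 1 — FAILS  ← closest negative counterexample to 0

Answer: x = -1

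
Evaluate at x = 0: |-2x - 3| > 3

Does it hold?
x = 0: LHS = |-2·0 - 3| = |-3| = 3; 3 > 3 — FAILS

The relation fails at x = 0, so x = 0 is a counterexample.

Answer: No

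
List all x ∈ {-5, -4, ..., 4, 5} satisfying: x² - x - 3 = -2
Track d = LHS − RHS over the integers in [-5, 5]. Equality would need d = 0, but d changes sign only between consecutive integers, jumping over 0:
x = -1: LHS = (-1)² - (-1) - 3 = -1; -1 = -2 — FAILS  (d = 1)
x = 0: LHS = 0² - 0 - 3 = -3; -3 = -2 — FAILS  (d = -1)
x = 1: LHS = 1² - 1 - 3 = -3; -3 = -2 — FAILS  (d = -1)
x = 2: LHS = 2² - 2 - 3 = -1; -1 = -2 — FAILS  (d = 1)
Away from these crossings d keeps a constant sign, and checking every integer in [-5, 5] confirms d ≠ 0 throughout. Hence the two sides are never equal, so the claimed relation (=) fails for every integer in [-5, 5].

Answer: None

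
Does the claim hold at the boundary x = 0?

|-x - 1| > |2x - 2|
x = 0: LHS = |-0 - 1| = |-1| = 1, RHS = |2·0 - 2| = |-2| = 2; 1 > 2 — FAILS

The relation fails at x = 0, so x = 0 is a counterexample.

Answer: No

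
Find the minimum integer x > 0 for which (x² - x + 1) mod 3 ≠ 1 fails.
Testing positive integers:
x = 1: LHS = (1² - 1 + 1) mod 3 = 1 mod 3 = 1; 1 ≠ 1 — FAILS  ← smallest positive counterexample

Answer: x = 1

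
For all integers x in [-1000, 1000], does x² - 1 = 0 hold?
The claim fails at x = 0:
x = 0: LHS = 0² - 1 = -1; -1 = 0 — FAILS

Because a single integer refutes it, the statement is false.

Answer: False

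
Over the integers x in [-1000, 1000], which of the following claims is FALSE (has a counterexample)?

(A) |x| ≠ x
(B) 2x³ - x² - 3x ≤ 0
(A) x = 0: LHS = |0| = 0; 0 ≠ 0 — FAILS
(B) x = 2: LHS = 2·2³ - 2² - 3·2 = 6; 6 ≤ 0 — FAILS

Answer: Both A and B are false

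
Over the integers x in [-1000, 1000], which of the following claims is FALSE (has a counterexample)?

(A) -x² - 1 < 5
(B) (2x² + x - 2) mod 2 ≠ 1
(A) Over all integers in [-1000, 1000], LHS − RHS is largest at x = 0, where it equals -6:
x = 0: LHS = -0² - 1 = -1; -1 < 5 — holds
At the ends of the range:
x = -1000: LHS = -(-1000)² - 1 = -1000001; -1000001 < 5 — holds
x = 1000: LHS = -1000² - 1 = -1000001; -1000001 < 5 — holds
Hence LHS − RHS is never zero or positive, i.e. LHS < RHS throughout, so the relation holds for every integer in [-1000, 1000].

(B) x = 1: LHS = (2·1² + 1 - 2) mod 2 = 1 mod 2 = 1; 1 ≠ 1 — FAILS

Only (B) has a counterexample.

Answer: B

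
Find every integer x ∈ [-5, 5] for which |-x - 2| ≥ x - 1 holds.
Over all integers in [-5, 5], LHS − RHS is smallest at x = 0, where it equals 3:
x = 0: LHS = |-0 - 2| = |-2| = 2, RHS = 0 - 1 = -1; 2 ≥ -1 — holds
At the ends of the range:
x = -5: LHS = |-(-5) - 2| = |3| = 3, RHS = (-5) - 1 = -6; 3 ≥ -6 — holds
x = 5: LHS = |-5 - 2| = |-7| = 7, RHS = 5 - 1 = 4; 7 ≥ 4 — holds
Hence LHS − RHS is never negative, i.e. LHS ≥ RHS throughout, so the relation holds for every integer in [-5, 5].

Answer: All integers in [-5, 5]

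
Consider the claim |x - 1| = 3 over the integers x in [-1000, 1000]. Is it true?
The claim fails at x = 0:
x = 0: LHS = |0 - 1| = |-1| = 1; 1 = 3 — FAILS

Because a single integer refutes it, the statement is false.

Answer: False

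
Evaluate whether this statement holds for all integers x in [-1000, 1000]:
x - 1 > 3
The claim fails at x = 0:
x = 0: LHS = 0 - 1 = -1; -1 > 3 — FAILS

Because a single integer refutes it, the statement is false.

Answer: False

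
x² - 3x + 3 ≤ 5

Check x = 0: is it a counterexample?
Substitute x = 0 into the relation:
x = 0: LHS = 0² - 3·0 + 3 = 3; 3 ≤ 5 — holds

The claim holds here, so x = 0 is not a counterexample. (A counterexample exists elsewhere, e.g. x = -1.)

Answer: No, x = 0 is not a counterexample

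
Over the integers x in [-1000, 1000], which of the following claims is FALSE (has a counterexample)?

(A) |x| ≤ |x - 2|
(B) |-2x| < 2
(A) x = 2: LHS = |2| = 2, RHS = |2 - 2| = |0| = 0; 2 ≤ 0 — FAILS
(B) x = 1: LHS = |-2·1| = |-2| = 2; 2 < 2 — FAILS

Answer: Both A and B are false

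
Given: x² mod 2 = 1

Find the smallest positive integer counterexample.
Testing positive integers:
x = 1: LHS = (1²) mod 2 = 1 mod 2 = 1; 1 = 1 — holds
x = 2: LHS = (2²) mod 2 = 4 mod 2 = 0; 0 = 1 — FAILS  ← smallest positive counterexample

Answer: x = 2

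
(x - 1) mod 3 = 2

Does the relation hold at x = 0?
x = 0: LHS = (0 - 1) mod 3 = (-1) mod 3 = 2; 2 = 2 — holds

The relation is satisfied at x = 0.

Answer: Yes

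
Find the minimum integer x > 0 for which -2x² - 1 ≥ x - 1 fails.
Testing positive integers:
x = 1: LHS = -2·1² - 1 = -3, RHS = 1 - 1 = 0; -3 ≥ 0 — FAILS  ← smallest positive counterexample

Answer: x = 1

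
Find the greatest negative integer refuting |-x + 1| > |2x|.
Testing negative integers from -1 downward:
x = -1: LHS = |-(-1) + 1| = |2| = 2, RHS = |2·(-1)| = |-2| = 2; 2 > 2 — FAILS  ← closest negative counterexample to 0

Answer: x = -1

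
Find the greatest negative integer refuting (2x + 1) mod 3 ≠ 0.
Testing negative integers from -1 downward:
x = -1: LHS = (2·(-1) + 1) mod 3 = (-1) mod 3 = 2; 2 ≠ 0 — holds
x = -2: LHS = (2·(-2) + 1) mod 3 = (-3) mod 3 = 0; 0 ≠ 0 — FAILS  ← closest negative counterexample to 0

Answer: x = -2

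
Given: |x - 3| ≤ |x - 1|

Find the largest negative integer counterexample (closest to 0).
Testing negative integers from -1 downward:
x = -1: LHS = |(-1) - 3| = |-4| = 4, RHS = |(-1) - 1| = |-2| = 2; 4 ≤ 2 — FAILS  ← closest negative counterexample to 0

Answer: x = -1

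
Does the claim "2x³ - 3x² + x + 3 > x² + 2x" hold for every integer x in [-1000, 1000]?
The claim fails at x = 1:
x = 1: LHS = 2·1³ - 3·1² + 1 + 3 = 3, RHS = 1² + 2·1 = 3; 3 > 3 — FAILS

Because a single integer refutes it, the statement is false.

Answer: False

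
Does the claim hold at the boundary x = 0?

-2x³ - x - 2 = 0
x = 0: LHS = -2·0³ - 0 - 2 = -2; -2 = 0 — FAILS

The relation fails at x = 0, so x = 0 is a counterexample.

Answer: No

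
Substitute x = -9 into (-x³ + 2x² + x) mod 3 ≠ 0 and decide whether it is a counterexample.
Substitute x = -9 into the relation:
x = -9: LHS = (-(-9)³ + 2·(-9)² + (-9)) mod 3 = 882 mod 3 = 0; 0 ≠ 0 — FAILS

Since the claim fails at x = -9, this value is a counterexample.

Answer: Yes, x = -9 is a counterexample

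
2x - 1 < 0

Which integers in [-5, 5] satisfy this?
Holds for: {-5, -4, -3, -2, -1, 0}
Fails for: {1, 2, 3, 4, 5}

Answer: {-5, -4, -3, -2, -1, 0}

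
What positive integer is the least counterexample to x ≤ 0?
Testing positive integers:
x = 1: 1 ≤ 0 — FAILS  ← smallest positive counterexample

Answer: x = 1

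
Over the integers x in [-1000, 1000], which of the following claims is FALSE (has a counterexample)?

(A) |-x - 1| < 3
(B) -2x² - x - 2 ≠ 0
(A) x = 2: LHS = |-2 - 1| = |-3| = 3; 3 < 3 — FAILS

(B) Over all integers in [-1000, 1000], LHS − RHS is always negative; it is closest to 0 at x = 0, where it equals -2:
x = 0: LHS = -2·0² - 0 - 2 = -2; -2 ≠ 0 — holds
At the ends of the range:
x = -1000: LHS = -2·(-1000)² - (-1000) - 2 = -1999002; -1999002 ≠ 0 — holds
x = 1000: LHS = -2·1000² - 1000 - 2 = -2001002; -2001002 ≠ 0 — holds
Hence LHS − RHS is never 0, i.e. the two sides are never equal, so the relation holds for every integer in [-1000, 1000].

Only (A) has a counterexample.

Answer: A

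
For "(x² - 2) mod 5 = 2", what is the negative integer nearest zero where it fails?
Testing negative integers from -1 downward:
x = -1: LHS = ((-1)² - 2) mod 5 = (-1) mod 5 = 4; 4 = 2 — FAILS  ← closest negative counterexample to 0

Answer: x = -1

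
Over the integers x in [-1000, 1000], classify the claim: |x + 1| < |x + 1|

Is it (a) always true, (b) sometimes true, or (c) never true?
Over all integers in [-1000, 1000], LHS − RHS is smallest at x = 0, where it equals 0:
x = 0: LHS = |0 + 1| = |1| = 1, RHS = |0 + 1| = |1| = 1; 1 < 1 — FAILS
At the ends of the range:
x = -1000: LHS = |(-1000) + 1| = |-999| = 999, RHS = |(-1000) + 1| = |-999| = 999; 999 < 999 — FAILS
x = 1000: LHS = |1000 + 1| = |1001| = 1001, RHS = |1000 + 1| = |1001| = 1001; 1001 < 1001 — FAILS
Hence LHS − RHS is never negative, i.e. LHS ≥ RHS throughout, so the claimed relation (<) fails for every integer in [-1000, 1000].

No integer in the range satisfies it.

Answer: Never true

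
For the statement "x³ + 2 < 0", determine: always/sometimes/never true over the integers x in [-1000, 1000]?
Holds at x = -2: LHS = (-2)³ + 2 = -6; -6 < 0 — holds
Fails at x = 0: LHS = 0³ + 2 = 2; 2 < 0 — FAILS
It is satisfied by some integers in the range but not all.

Answer: Sometimes true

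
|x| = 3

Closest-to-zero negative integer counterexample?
Testing negative integers from -1 downward:
x = -1: LHS = |-1| = 1; 1 = 3 — FAILS  ← closest negative counterexample to 0

Answer: x = -1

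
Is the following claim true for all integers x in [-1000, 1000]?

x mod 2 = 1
The claim fails at x = 0:
x = 0: LHS = 0 mod 2 = 0; 0 = 1 — FAILS

Because a single integer refutes it, the statement is false.

Answer: False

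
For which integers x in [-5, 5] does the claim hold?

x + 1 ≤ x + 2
Over all integers in [-5, 5], LHS − RHS is largest at x = 0, where it equals -1:
x = 0: LHS = 0 + 1 = 1, RHS = 0 + 2 = 2; 1 ≤ 2 — holds
At the ends of the range:
x = -5: LHS = (-5) + 1 = -4, RHS = (-5) + 2 = -3; -4 ≤ -3 — holds
x = 5: LHS = 5 + 1 = 6, RHS = 5 + 2 = 7; 6 ≤ 7 — holds
Hence LHS − RHS is never positive, i.e. LHS ≤ RHS throughout, so the relation holds for every integer in [-5, 5].

Answer: All integers in [-5, 5]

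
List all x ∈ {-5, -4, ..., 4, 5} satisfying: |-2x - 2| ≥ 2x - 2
Over all integers in [-5, 5], LHS − RHS is smallest at x = 0, where it equals 4:
x = 0: LHS = |-2·0 - 2| = |-2| = 2, RHS = 2·0 - 2 = -2; 2 ≥ -2 — holds
At the ends of the range:
x = -5: LHS = |-2·(-5) - 2| = |8| = 8, RHS = 2·(-5) - 2 = -12; 8 ≥ -12 — holds
x = 5: LHS = |-2·5 - 2| = |-12| = 12, RHS = 2·5 - 2 = 8; 12 ≥ 8 — holds
Hence LHS − RHS is never negative, i.e. LHS ≥ RHS throughout, so the relation holds for every integer in [-5, 5].

Answer: All integers in [-5, 5]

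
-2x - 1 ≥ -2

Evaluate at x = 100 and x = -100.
x = 100: LHS = -2·100 - 1 = -201; -201 ≥ -2 — FAILS
x = -100: LHS = -2·(-100) - 1 = 199; 199 ≥ -2 — holds

Answer: Partially: fails for x = 100, holds for x = -100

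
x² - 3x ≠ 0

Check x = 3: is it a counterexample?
Substitute x = 3 into the relation:
x = 3: LHS = 3² - 3·3 = 0; 0 ≠ 0 — FAILS

Since the claim fails at x = 3, this value is a counterexample.

Answer: Yes, x = 3 is a counterexample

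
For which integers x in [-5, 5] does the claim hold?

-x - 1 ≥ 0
Holds for: {-5, -4, -3, -2, -1}
Fails for: {0, 1, 2, 3, 4, 5}

Answer: {-5, -4, -3, -2, -1}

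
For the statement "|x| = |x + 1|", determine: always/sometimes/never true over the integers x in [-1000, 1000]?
Track d = LHS − RHS over the integers in [-1000, 1000]. Equality would need d = 0, but d changes sign only between consecutive integers, jumping over 0:
x = -1: LHS = |-1| = 1, RHS = |(-1) + 1| = |0| = 0; 1 = 0 — FAILS  (d = 1)
x = 0: LHS = |0| = 0, RHS = |0 + 1| = |1| = 1; 0 = 1 — FAILS  (d = -1)
Away from these crossings d keeps a constant sign, and checking every integer in [-1000, 1000] confirms d ≠ 0 throughout. Hence the two sides are never equal, so the claimed relation (=) fails for every integer in [-1000, 1000].

No integer in the range satisfies it.

Answer: Never true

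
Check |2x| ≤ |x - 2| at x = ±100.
x = 100: LHS = |2·100| = |200| = 200, RHS = |100 - 2| = |98| = 98; 200 ≤ 98 — FAILS
x = -100: LHS = |2·(-100)| = |-200| = 200, RHS = |(-100) - 2| = |-102| = 102; 200 ≤ 102 — FAILS

Answer: No, fails for both x = 100 and x = -100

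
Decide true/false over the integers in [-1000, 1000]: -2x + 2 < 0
The claim fails at x = 0:
x = 0: LHS = -2·0 + 2 = 2; 2 < 0 — FAILS

Because a single integer refutes it, the statement is false.

Answer: False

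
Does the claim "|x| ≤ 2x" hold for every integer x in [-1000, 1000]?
The claim fails at x = -1:
x = -1: LHS = |-1| = 1, RHS = 2·(-1) = -2; 1 ≤ -2 — FAILS

Because a single integer refutes it, the statement is false.

Answer: False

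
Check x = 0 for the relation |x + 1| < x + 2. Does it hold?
x = 0: LHS = |0 + 1| = |1| = 1, RHS = 0 + 2 = 2; 1 < 2 — holds

The relation is satisfied at x = 0.

Answer: Yes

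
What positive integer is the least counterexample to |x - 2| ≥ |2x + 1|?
Testing positive integers:
x = 1: LHS = |1 - 2| = |-1| = 1, RHS = |2·1 + 1| = |3| = 3; 1 ≥ 3 — FAILS  ← smallest positive counterexample

Answer: x = 1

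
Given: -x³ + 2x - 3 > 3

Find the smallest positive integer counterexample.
Testing positive integers:
x = 1: LHS = -1³ + 2·1 - 3 = -2; -2 > 3 — FAILS  ← smallest positive counterexample

Answer: x = 1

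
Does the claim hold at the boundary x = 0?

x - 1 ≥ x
x = 0: LHS = 0 - 1 = -1; -1 ≥ 0 — FAILS

The relation fails at x = 0, so x = 0 is a counterexample.

Answer: No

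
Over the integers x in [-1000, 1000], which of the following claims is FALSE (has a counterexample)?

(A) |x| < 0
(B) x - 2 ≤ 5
(A) x = 0: LHS = |0| = 0; 0 < 0 — FAILS
(B) x = 8: LHS = 8 - 2 = 6; 6 ≤ 5 — FAILS

Answer: Both A and B are false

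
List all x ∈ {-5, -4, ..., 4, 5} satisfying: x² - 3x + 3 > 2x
Holds for: {-5, -4, -3, -2, -1, 0, 5}
Fails for: {1, 2, 3, 4}

Answer: {-5, -4, -3, -2, -1, 0, 5}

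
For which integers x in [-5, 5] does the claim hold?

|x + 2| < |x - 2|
Holds for: {-5, -4, -3, -2, -1}
Fails for: {0, 1, 2, 3, 4, 5}

Answer: {-5, -4, -3, -2, -1}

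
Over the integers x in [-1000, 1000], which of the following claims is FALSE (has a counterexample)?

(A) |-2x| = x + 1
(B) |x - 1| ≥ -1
(A) x = 0: LHS = |-2·0| = |0| = 0, RHS = 0 + 1 = 1; 0 = 1 — FAILS

(B) An absolute value is never negative, so the left side is ≥ 0 for every x, while the right side is -1. Tightest case in [-1000, 1000] is x = 1:
x = 1: LHS = |1 - 1| = |0| = 0; 0 ≥ -1 — holds
Hence LHS − RHS is never negative, i.e. LHS ≥ RHS throughout, so the relation holds for every integer in [-1000, 1000].

Only (A) has a counterexample.

Answer: A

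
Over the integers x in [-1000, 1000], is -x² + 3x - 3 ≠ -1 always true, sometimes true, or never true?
Holds at x = 0: LHS = -0² + 3·0 - 3 = -3; -3 ≠ -1 — holds
Fails at x = 1: LHS = -1² + 3·1 - 3 = -1; -1 ≠ -1 — FAILS
It is satisfied by some integers in the range but not all.

Answer: Sometimes true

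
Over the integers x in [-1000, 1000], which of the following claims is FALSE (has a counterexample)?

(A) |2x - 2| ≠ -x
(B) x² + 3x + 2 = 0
(A) Over all integers in [-1000, 1000], LHS − RHS is always positive; it is smallest at x = 1, where it equals 1:
x = 1: LHS = |2·1 - 2| = |0| = 0; 0 ≠ -1 — holds
At the ends of the range:
x = -1000: LHS = |2·(-1000) - 2| = |-2002| = 2002, RHS = -(-1000) = 1000; 2002 ≠ 1000 — holds
x = 1000: LHS = |2·1000 - 2| = |1998| = 1998; 1998 ≠ -1000 — holds
Hence LHS − RHS is never 0, i.e. the two sides are never equal, so the relation holds for every integer in [-1000, 1000].

(B) x = 0: LHS = 0² + 3·0 + 2 = 2; 2 = 0 — FAILS

Only (B) has a counterexample.

Answer: B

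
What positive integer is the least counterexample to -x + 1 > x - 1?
Testing positive integers:
x = 1: LHS = -1 + 1 = 0, RHS = 1 - 1 = 0; 0 > 0 — FAILS  ← smallest positive counterexample

Answer: x = 1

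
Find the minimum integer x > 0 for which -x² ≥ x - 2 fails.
Testing positive integers:
x = 1: LHS = -1² = -1, RHS = 1 - 2 = -1; -1 ≥ -1 — holds
x = 2: LHS = -2² = -4, RHS = 2 - 2 = 0; -4 ≥ 0 — FAILS  ← smallest positive counterexample

Answer: x = 2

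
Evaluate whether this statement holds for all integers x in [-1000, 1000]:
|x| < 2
The claim fails at x = 2:
x = 2: LHS = |2| = 2; 2 < 2 — FAILS

Because a single integer refutes it, the statement is false.

Answer: False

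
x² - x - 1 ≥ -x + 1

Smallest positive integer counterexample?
Testing positive integers:
x = 1: LHS = 1² - 1 - 1 = -1, RHS = -1 + 1 = 0; -1 ≥ 0 — FAILS  ← smallest positive counterexample

Answer: x = 1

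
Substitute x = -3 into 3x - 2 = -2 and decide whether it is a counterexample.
Substitute x = -3 into the relation:
x = -3: LHS = 3·(-3) - 2 = -11; -11 = -2 — FAILS

Since the claim fails at x = -3, this value is a counterexample.

Answer: Yes, x = -3 is a counterexample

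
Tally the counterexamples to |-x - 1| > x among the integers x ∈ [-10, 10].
Over all integers in [-10, 10], LHS − RHS is smallest at x = 0, where it equals 1:
x = 0: LHS = |-0 - 1| = |-1| = 1; 1 > 0 — holds
At the ends of the range:
x = -10: LHS = |-(-10) - 1| = |9| = 9; 9 > -10 — holds
x = 10: LHS = |-10 - 1| = |-11| = 11; 11 > 10 — holds
Hence LHS − RHS is never zero or negative, i.e. LHS > RHS throughout, so the relation holds for every integer in [-10, 10].

No counterexample appears in that range.

Answer: 0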